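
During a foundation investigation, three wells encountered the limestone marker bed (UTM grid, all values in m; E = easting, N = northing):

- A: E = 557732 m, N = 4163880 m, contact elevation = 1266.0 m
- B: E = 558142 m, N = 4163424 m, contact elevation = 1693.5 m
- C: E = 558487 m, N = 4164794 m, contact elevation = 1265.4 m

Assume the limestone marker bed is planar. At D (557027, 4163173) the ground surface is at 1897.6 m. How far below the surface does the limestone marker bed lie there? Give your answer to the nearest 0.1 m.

696.8 m

Let the plane be z = a·E + b·N + c.
B−A: 410a − 456b = 427.5;  C−A: 755a + 914b = −0.6.
Solving gives a = 0.543046647, b = −0.449234375.
Then c = 1266 − a·557732 − b·4163880 = 1568949.54.
At (557027, 4163173): z_contact = 302491.64 − 1870240.42 + 1568949.54 = 1200.76 m.
Depth below ground = 1897.6 − 1200.76 = 696.8 m.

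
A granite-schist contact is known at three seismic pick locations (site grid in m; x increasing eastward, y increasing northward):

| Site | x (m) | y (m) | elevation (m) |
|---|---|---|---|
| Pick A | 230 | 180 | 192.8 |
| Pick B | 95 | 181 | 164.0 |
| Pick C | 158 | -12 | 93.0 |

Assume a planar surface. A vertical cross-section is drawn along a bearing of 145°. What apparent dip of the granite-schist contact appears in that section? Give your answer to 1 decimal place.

13.2°

Two edge vectors: Pick A→Pick B = (-135, 1, -28.8), Pick A→Pick C = (-72, -192, -99.8).
Normal n = (Pick A→Pick B) × (Pick A→Pick C) = (-5629.4, -11399.4, 25992).
So ∂z/∂x = −n_x/n_z = 0.21658 and ∂z/∂y = −n_y/n_z = 0.43857.
Unit vector along 145° is (sin 145°, cos 145°) = (0.5736, -0.8192).
Slope in that direction = a·(0.5736) + b·(-0.8192) = −0.23503.
Apparent dip = arctan|0.23503| = 13.2° (true dip is 26.1°, so apparent ≤ true as expected).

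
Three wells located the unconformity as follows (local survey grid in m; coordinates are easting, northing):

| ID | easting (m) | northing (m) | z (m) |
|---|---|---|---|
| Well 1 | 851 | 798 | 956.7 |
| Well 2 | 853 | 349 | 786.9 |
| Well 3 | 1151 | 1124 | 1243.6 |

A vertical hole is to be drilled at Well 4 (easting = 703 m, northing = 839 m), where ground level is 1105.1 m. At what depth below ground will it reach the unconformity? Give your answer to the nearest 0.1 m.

213.1 m

Let the plane be z = a·easting + b·northing + c.
Well 2−Well 1: 2a − 449b = −169.8;  Well 3−Well 1: 300a + 326b = 286.9.
Solving gives a = 0.542757, b = 0.380591.
Then c = 956.7 − a·851 − b·798 = 191.10.
At (703, 839): z_contact = 381.56 + 319.32 + 191.10 = 891.98 m.
Depth below ground = 1105.1 − 891.98 = 213.1 m.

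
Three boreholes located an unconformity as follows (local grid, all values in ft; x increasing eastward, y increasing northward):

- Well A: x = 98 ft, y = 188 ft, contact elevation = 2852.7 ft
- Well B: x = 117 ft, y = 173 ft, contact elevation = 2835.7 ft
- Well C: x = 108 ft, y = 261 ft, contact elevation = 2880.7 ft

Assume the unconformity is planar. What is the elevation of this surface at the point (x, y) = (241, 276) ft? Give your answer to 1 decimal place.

Let the plane be z = a·x + b·y + c.
Well B−Well A: 19a − 15b = −17;  Well C−Well A: 10a + 73b = 28.
Solving gives a = −0.53416, b = 0.45673.
Then c = 2852.7 − a·98 − b·188 = 2819.18.
At (241, 276): z = −128.7 + 126.1 + 2819.18 = 2816.5 ft.

2816.5 ft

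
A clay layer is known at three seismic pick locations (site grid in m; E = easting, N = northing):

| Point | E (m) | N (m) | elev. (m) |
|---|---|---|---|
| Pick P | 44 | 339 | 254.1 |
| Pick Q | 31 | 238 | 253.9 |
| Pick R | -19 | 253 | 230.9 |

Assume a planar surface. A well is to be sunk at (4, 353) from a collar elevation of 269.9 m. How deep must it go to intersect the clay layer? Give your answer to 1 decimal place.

Two edge vectors: Pick P→Pick Q = (-13, -101, -0.2), Pick P→Pick R = (-63, -86, -23.2).
Normal n = (Pick P→Pick Q) × (Pick P→Pick R) = (2326, -289, -5245).
So ∂z/∂E = −n_x/n_z = 0.44347 and ∂z/∂N = −n_y/n_z = −0.05510.
Intercept c from Pick P: 254.1 − 19.51 + 18.68 = 253.27.
At (4, 353): z_contact = 1.77 − 19.45 + 253.27 = 235.59 m.
Depth below ground = 269.9 − 235.59 = 34.3 m.

34.3 m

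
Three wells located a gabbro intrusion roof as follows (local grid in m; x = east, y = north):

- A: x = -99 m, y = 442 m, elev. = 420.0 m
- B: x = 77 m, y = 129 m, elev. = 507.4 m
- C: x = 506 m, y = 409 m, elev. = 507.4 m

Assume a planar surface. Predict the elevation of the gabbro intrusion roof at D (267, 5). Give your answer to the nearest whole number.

Two edge vectors: A→B = (176, -313, 87.4), A→C = (605, -33, 87.4).
Normal n = (A→B) × (A→C) = (-24472, 37494.6, 183557).
So ∂z/∂x = −n_x/n_z = 0.13332 and ∂z/∂y = −n_y/n_z = −0.20427.
Intercept c from A: 420 + 13.20 + 90.29 = 523.48.
At (267, 5): z = 35.6 − 1.0 + 523.48 = 558.1 m.

558 m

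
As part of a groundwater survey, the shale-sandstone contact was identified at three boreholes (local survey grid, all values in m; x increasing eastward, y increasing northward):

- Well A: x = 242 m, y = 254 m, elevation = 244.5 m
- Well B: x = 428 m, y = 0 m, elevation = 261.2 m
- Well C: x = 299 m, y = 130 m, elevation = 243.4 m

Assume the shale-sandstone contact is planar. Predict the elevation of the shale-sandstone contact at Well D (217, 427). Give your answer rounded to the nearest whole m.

261 m

Let the plane be z = a·x + b·y + c.
Well B−Well A: 186a − 254b = 16.7;  Well C−Well A: 57a − 124b = −1.1.
Solving gives a = 0.27372, b = 0.13470.
Then c = 244.5 − a·242 − b·254 = 144.05.
At (217, 427): z = 59.4 + 57.5 + 144.05 = 261.0 m.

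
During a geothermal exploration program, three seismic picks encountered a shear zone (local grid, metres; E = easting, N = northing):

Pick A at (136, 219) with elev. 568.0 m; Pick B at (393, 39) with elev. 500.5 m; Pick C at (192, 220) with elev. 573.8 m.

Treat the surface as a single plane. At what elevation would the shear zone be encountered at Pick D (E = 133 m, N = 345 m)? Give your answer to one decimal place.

632.0 m

Two edge vectors: Pick A→Pick B = (257, -180, -67.5), Pick A→Pick C = (56, 1, 5.8).
Normal n = (Pick A→Pick B) × (Pick A→Pick C) = (-976.5, -5270.6, 10337).
So ∂z/∂E = −n_x/n_z = 0.09447 and ∂z/∂N = −n_y/n_z = 0.50988.
Intercept c from Pick A: 568 − 12.85 − 111.66 = 443.49.
At (133, 345): z = 12.6 + 175.9 + 443.49 = 632.0 m.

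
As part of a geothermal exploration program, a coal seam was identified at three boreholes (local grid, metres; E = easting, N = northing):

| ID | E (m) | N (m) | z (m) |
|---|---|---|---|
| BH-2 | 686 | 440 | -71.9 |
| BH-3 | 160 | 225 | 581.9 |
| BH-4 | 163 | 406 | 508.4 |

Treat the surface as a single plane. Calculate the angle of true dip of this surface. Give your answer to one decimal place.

49.0°

Two edge vectors: BH-2→BH-3 = (-526, -215, 653.8), BH-2→BH-4 = (-523, -34, 580.3).
Normal n = (BH-2→BH-3) × (BH-2→BH-4) = (-102535.3, -36699.6, -94561).
So ∂z/∂E = −n_x/n_z = −1.08433 and ∂z/∂N = −n_y/n_z = −0.38811.
Gradient magnitude |∇z| = √(a² + b²) = √(1.17577 + 0.15063) = 1.15169.
True dip = arctan(1.15169) = 49.0°, dipping toward ENE (azimuth ≈ 070°).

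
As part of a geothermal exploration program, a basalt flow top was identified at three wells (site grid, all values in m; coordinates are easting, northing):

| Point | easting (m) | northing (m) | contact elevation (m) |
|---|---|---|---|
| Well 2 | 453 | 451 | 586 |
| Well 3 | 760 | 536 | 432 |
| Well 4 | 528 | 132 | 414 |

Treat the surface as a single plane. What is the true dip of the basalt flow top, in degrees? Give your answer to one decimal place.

36.1°

Let the plane be z = a·easting + b·northing + c.
Well 3−Well 2: 307a + 85b = −154;  Well 4−Well 2: 75a − 319b = −172.
Solving gives a = −0.61113, b = 0.39550.
Gradient magnitude |∇z| = √(a² + b²) = √(0.37348 + 0.15642) = 0.72795.
True dip = arctan(0.72795) = 36.1°, dipping toward ESE (azimuth ≈ 123°).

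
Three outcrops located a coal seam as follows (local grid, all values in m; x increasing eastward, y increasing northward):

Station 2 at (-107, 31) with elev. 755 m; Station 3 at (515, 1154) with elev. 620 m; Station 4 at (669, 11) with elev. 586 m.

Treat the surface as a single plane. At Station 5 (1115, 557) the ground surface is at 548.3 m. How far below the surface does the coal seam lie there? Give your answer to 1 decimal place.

Let the plane be z = a·x + b·y + c.
Station 3−Station 2: 622a + 1123b = −135;  Station 4−Station 2: 776a − 20b = −169.
Solving gives a = −0.217773, b = 0.000405.
Then c = 755 − a·-107 − b·31 = 731.69.
At (1115, 557): z_contact = −242.82 + 0.23 + 731.69 = 489.09 m.
Depth below ground = 548.3 − 489.09 = 59.2 m.

59.2 m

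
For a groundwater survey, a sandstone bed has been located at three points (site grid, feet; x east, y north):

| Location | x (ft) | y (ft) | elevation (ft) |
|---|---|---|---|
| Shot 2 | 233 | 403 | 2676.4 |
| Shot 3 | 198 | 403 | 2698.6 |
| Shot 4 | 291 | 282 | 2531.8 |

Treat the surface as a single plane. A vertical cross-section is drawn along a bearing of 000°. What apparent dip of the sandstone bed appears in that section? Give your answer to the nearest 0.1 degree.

41.7°

Two edge vectors: Shot 2→Shot 3 = (-35, 0, 22.2), Shot 2→Shot 4 = (58, -121, -144.6).
Normal n = (Shot 2→Shot 3) × (Shot 2→Shot 4) = (2686.2, -3773.4, 4235).
So ∂z/∂x = −n_x/n_z = −0.63429 and ∂z/∂y = −n_y/n_z = 0.89100.
Unit vector along 000° is (sin 0°, cos 0°) = (0.0000, 1.0000).
Slope in that direction = a·(0.0000) + b·(1.0000) = 0.89100.
Apparent dip = arctan|0.89100| = 41.7° (true dip is 47.6°, so apparent ≤ true as expected).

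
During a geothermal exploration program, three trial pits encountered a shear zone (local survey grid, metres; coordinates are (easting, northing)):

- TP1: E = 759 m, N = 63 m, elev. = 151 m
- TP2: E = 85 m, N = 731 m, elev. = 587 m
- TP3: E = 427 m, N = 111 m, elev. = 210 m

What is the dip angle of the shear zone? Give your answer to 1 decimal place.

Let the plane be z = a·E + b·N + c.
TP2−TP1: −674a + 668b = 436;  TP3−TP1: −332a + 48b = 59.
Solving gives a = −0.09758, b = 0.55424.
Gradient magnitude |∇z| = √(a² + b²) = √(0.00952 + 0.30718) = 0.56276.
True dip = arctan(0.56276) = 29.4°, dipping toward S (azimuth ≈ 170°).

29.4°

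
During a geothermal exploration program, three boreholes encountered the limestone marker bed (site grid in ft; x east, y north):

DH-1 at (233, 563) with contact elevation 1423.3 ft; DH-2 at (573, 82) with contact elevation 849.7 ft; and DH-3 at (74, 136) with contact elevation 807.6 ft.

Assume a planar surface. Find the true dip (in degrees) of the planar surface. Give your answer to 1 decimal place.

Let the plane be z = a·x + b·y + c.
DH-2−DH-1: 340a − 481b = −573.6;  DH-3−DH-1: −159a − 427b = −615.7.
Solving gives a = 0.23110, b = 1.35587.
Gradient magnitude |∇z| = √(a² + b²) = √(0.05341 + 1.83838) = 1.37542.
True dip = arctan(1.37542) = 54.0°, dipping toward S (azimuth ≈ 190°).

54.0°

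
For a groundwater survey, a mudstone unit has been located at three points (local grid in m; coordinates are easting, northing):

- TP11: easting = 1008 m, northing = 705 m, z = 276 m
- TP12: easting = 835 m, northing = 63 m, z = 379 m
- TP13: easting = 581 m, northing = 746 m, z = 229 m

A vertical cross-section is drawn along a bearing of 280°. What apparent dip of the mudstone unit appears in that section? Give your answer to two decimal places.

Two edge vectors: TP11→TP12 = (-173, -642, 103), TP11→TP13 = (-427, 41, -47).
Normal n = (TP11→TP12) × (TP11→TP13) = (25951, -52112, -281227).
So ∂z/∂easting = −n_x/n_z = 0.09228 and ∂z/∂northing = −n_y/n_z = −0.18530.
Unit vector along 280° is (sin 280°, cos 280°) = (-0.9848, 0.1736).
Slope in that direction = a·(-0.9848) + b·(0.1736) = −0.12305.
Apparent dip = arctan|0.12305| = 7.02° (true dip is 11.7°, so apparent ≤ true as expected).

7.02°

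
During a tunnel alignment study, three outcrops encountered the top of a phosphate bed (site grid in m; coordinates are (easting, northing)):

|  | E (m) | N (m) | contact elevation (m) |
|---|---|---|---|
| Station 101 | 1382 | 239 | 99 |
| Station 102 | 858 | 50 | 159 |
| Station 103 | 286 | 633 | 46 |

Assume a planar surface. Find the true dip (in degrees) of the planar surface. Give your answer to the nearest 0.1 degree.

Two edge vectors: Station 101→Station 102 = (-524, -189, 60), Station 101→Station 103 = (-1096, 394, -53).
Normal n = (Station 101→Station 102) × (Station 101→Station 103) = (-13623, -93532, -413600).
So ∂z/∂E = −n_x/n_z = −0.03294 and ∂z/∂N = −n_y/n_z = −0.22614.
Gradient magnitude |∇z| = √(a² + b²) = √(0.00108 + 0.05114) = 0.22853.
True dip = arctan(0.22853) = 12.9°, dipping toward N (azimuth ≈ 008°).

12.9°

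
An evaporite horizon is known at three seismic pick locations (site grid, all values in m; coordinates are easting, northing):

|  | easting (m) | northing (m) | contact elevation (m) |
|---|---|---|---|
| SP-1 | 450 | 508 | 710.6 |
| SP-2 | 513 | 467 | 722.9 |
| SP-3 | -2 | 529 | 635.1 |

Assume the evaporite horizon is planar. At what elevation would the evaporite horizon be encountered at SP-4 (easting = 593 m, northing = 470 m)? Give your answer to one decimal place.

735.9 m

Two edge vectors: SP-1→SP-2 = (63, -41, 12.3), SP-1→SP-3 = (-452, 21, -75.5).
Normal n = (SP-1→SP-2) × (SP-1→SP-3) = (2837.2, -803.1, -17209).
So ∂z/∂easting = −n_x/n_z = 0.16487 and ∂z/∂northing = −n_y/n_z = −0.04667.
Intercept c from SP-1: 710.6 − 74.19 + 23.71 = 660.12.
At (593, 470): z = 97.8 − 21.9 + 660.12 = 735.9 m.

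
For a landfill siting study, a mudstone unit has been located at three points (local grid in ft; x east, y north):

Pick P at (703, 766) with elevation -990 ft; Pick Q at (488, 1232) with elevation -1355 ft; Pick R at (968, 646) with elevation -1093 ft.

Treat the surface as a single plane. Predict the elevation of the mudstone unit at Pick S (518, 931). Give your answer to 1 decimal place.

-1016.9 ft

Two edge vectors: Pick P→Pick Q = (-215, 466, -365), Pick P→Pick R = (265, -120, -103).
Normal n = (Pick P→Pick Q) × (Pick P→Pick R) = (-91798, -118870, -97690).
So ∂z/∂x = −n_x/n_z = −0.939687 and ∂z/∂y = −n_y/n_z = −1.216808.
Intercept c from Pick P: -990 + 660.60 + 932.08 = 602.67.
At (518, 931): z = −486.8 − 1132.8 + 602.67 = -1016.9 ft.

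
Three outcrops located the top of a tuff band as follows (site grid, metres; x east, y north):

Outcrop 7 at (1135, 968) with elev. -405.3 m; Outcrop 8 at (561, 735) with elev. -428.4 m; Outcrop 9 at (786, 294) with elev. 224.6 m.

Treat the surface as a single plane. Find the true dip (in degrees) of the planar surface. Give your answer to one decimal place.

52.9°

Let the plane be z = a·x + b·y + c.
Outcrop 8−Outcrop 7: −574a − 233b = −23.1;  Outcrop 9−Outcrop 7: −349a − 674b = 629.9.
Solving gives a = 0.53128, b = −1.20967.
Gradient magnitude |∇z| = √(a² + b²) = √(0.28225 + 1.46329) = 1.32119.
True dip = arctan(1.32119) = 52.9°, dipping toward NNW (azimuth ≈ 336°).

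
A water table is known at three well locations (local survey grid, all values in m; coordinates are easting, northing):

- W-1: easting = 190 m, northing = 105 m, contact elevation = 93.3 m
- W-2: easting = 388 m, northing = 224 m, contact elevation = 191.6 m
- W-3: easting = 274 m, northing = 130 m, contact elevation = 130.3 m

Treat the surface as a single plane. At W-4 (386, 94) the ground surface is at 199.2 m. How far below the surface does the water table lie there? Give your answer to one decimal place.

32.4 m

Let the plane be z = a·easting + b·northing + c.
W-2−W-1: 198a + 119b = 98.3;  W-3−W-1: 84a + 25b = 37.
Solving gives a = 0.38555, b = 0.18454.
Then c = 93.3 − a·190 − b·105 = 0.67.
At (386, 94): z_contact = 148.82 + 17.35 + 0.67 = 166.84 m.
Depth below ground = 199.2 − 166.84 = 32.4 m.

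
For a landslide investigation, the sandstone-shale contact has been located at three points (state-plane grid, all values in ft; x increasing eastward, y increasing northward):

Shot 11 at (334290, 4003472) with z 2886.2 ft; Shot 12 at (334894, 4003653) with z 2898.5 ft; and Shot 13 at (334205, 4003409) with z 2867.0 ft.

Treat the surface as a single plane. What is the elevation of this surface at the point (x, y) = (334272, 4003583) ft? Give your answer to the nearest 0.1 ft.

2940.0 ft

Two edge vectors: Shot 11→Shot 12 = (604, 181, 12.3), Shot 11→Shot 13 = (-85, -63, -19.2).
Normal n = (Shot 11→Shot 12) × (Shot 11→Shot 13) = (-2700.3, 10551.3, -22667).
So ∂z/∂x = −n_x/n_z = −0.119129130 and ∂z/∂y = −n_y/n_z = 0.465491684.
Intercept c from Shot 11: 2886.2 + 39823.68 − 1863582.92 = −1820873.05.
At (334272, 4003583): z = −39821.5 + 1863634.6 − 1820873.05 = 2940.0 ft.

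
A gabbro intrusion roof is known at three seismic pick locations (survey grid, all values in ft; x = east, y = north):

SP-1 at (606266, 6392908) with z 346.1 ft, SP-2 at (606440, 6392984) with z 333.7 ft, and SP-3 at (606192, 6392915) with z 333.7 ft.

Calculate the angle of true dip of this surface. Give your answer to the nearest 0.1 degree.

Two edge vectors: SP-1→SP-2 = (174, 76, -12.4), SP-1→SP-3 = (-74, 7, -12.4).
Normal n = (SP-1→SP-2) × (SP-1→SP-3) = (-855.6, 3075.2, 6842).
So ∂z/∂x = −n_x/n_z = 0.12505 and ∂z/∂y = −n_y/n_z = −0.44946.
Gradient magnitude |∇z| = √(a² + b²) = √(0.01564 + 0.20201) = 0.46653.
True dip = arctan(0.46653) = 25.0°, dipping toward NNW (azimuth ≈ 344°).

25.0°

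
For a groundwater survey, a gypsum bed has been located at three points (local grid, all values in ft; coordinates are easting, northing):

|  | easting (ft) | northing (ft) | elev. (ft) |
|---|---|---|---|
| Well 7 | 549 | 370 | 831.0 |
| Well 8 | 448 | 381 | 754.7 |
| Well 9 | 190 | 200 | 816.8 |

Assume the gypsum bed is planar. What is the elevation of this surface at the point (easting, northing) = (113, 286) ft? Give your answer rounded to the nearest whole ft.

663 ft

Two edge vectors: Well 7→Well 8 = (-101, 11, -76.3), Well 7→Well 9 = (-359, -170, -14.2).
Normal n = (Well 7→Well 8) × (Well 7→Well 9) = (-13127.2, 25957.5, 21119).
So ∂z/∂easting = −n_x/n_z = 0.62158 and ∂z/∂northing = −n_y/n_z = −1.22911.
Intercept c from Well 7: 831 − 341.25 + 454.77 = 944.52.
At (113, 286): z = 70.2 − 351.5 + 944.52 = 663.2 ft.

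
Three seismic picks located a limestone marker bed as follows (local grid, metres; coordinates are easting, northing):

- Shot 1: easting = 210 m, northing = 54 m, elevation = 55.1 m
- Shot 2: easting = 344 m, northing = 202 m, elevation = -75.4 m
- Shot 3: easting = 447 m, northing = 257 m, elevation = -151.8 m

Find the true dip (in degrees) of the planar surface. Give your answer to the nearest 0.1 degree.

Let the plane be z = a·easting + b·northing + c.
Shot 2−Shot 1: 134a + 148b = −130.5;  Shot 3−Shot 1: 237a + 203b = −206.9.
Solving gives a = −0.52447, b = −0.40690.
Gradient magnitude |∇z| = √(a² + b²) = √(0.27507 + 0.16556) = 0.66380.
True dip = arctan(0.66380) = 33.6°, dipping toward NE (azimuth ≈ 052°).

33.6°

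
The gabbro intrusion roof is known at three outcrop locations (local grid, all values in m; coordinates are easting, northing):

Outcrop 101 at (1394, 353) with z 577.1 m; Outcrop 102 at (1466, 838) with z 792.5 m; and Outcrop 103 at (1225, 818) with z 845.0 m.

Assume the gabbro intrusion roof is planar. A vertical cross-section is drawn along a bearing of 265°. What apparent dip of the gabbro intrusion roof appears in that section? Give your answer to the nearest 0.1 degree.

Two edge vectors: Outcrop 101→Outcrop 102 = (72, 485, 215.4), Outcrop 101→Outcrop 103 = (-169, 465, 267.9).
Normal n = (Outcrop 101→Outcrop 102) × (Outcrop 101→Outcrop 103) = (29770.5, -55691.4, 115445).
So ∂z/∂easting = −n_x/n_z = −0.25788 and ∂z/∂northing = −n_y/n_z = 0.48241.
Unit vector along 265° is (sin 265°, cos 265°) = (-0.9962, -0.0872).
Slope in that direction = a·(-0.9962) + b·(-0.0872) = 0.21485.
Apparent dip = arctan|0.21485| = 12.1° (true dip is 28.7°, so apparent ≤ true as expected).

12.1°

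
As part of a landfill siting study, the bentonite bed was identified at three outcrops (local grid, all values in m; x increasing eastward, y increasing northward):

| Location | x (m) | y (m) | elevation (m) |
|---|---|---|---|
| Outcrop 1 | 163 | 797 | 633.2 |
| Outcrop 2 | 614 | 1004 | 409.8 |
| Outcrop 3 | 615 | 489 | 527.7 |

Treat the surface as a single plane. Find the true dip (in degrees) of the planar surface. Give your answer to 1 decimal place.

Two edge vectors: Outcrop 1→Outcrop 2 = (451, 207, -223.4), Outcrop 1→Outcrop 3 = (452, -308, -105.5).
Normal n = (Outcrop 1→Outcrop 2) × (Outcrop 1→Outcrop 3) = (-90645.7, -53396.3, -232472).
So ∂z/∂x = −n_x/n_z = −0.38992 and ∂z/∂y = −n_y/n_z = −0.22969.
Gradient magnitude |∇z| = √(a² + b²) = √(0.15204 + 0.05276) = 0.45254.
True dip = arctan(0.45254) = 24.3°, dipping toward ENE (azimuth ≈ 059°).

24.3°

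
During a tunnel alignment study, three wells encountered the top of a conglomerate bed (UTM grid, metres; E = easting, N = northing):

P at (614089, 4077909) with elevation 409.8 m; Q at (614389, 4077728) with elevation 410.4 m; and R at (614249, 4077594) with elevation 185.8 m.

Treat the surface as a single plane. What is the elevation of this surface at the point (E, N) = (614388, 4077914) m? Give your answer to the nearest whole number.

Two edge vectors: P→Q = (300, -181, 0.6), P→R = (160, -315, -224).
Normal n = (P→Q) × (P→R) = (40733, 67296, -65540).
So ∂z/∂E = −n_x/n_z = 0.62149832 and ∂z/∂N = −n_y/n_z = 1.02679280.
Intercept c from P: 409.8 − 381655.28 − 4187167.59 = −4568413.08.
At (614388, 4077914): z = 381841.1 + 4187172.7 − 4568413.08 = 600.8 m.

601 m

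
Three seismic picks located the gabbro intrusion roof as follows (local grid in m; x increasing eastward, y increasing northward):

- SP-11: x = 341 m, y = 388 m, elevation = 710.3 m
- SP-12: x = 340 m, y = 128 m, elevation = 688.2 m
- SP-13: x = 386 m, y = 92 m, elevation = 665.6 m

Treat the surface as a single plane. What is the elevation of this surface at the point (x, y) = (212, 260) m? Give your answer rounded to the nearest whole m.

Let the plane be z = a·x + b·y + c.
SP-12−SP-11: −1a − 260b = −22.1;  SP-13−SP-11: 45a − 296b = −44.7.
Solving gives a = −0.42351, b = 0.08663.
Then c = 710.3 − a·341 − b·388 = 821.10.
At (212, 260): z = −89.8 + 22.5 + 821.10 = 753.8 m.

754 m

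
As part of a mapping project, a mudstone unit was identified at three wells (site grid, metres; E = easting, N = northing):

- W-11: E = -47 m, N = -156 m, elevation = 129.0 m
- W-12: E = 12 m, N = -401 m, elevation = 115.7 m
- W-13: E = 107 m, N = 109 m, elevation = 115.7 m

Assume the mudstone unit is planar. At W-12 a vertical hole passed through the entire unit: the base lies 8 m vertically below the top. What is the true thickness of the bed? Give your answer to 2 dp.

Let the plane be z = a·E + b·N + c.
W-12−W-11: 59a − 245b = −13.3;  W-13−W-11: 154a + 265b = −13.3.
Solving gives a = −0.12711, b = 0.02368.
|∇z| = √(a²+b²) = 0.12929, so dip δ = arctan(0.12929) = 7.37°.
True thickness = vertical thickness × cos δ = 8 × cos 7.37° = 7.93 m.

7.93 m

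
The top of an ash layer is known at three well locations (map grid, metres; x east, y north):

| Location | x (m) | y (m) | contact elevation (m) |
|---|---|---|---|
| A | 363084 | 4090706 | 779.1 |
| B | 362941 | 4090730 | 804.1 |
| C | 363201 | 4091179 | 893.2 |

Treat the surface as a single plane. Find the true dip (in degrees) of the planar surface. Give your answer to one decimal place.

Two edge vectors: A→B = (-143, 24, 25), A→C = (117, 473, 114.1).
Normal n = (A→B) × (A→C) = (-9086.6, 19241.3, -70447).
So ∂z/∂x = −n_x/n_z = −0.12898 and ∂z/∂y = −n_y/n_z = 0.27313.
Gradient magnitude |∇z| = √(a² + b²) = √(0.01664 + 0.07460) = 0.30206.
True dip = arctan(0.30206) = 16.8°, dipping toward SSE (azimuth ≈ 155°).

16.8°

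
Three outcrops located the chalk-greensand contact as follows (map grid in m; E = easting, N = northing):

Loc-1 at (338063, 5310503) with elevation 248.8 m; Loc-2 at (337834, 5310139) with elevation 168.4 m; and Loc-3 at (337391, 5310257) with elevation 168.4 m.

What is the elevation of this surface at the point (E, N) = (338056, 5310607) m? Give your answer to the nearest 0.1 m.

Two edge vectors: Loc-1→Loc-2 = (-229, -364, -80.4), Loc-1→Loc-3 = (-672, -246, -80.4).
Normal n = (Loc-1→Loc-2) × (Loc-1→Loc-3) = (9487.2, 35617.2, -188274).
So ∂z/∂E = −n_x/n_z = 0.050390388 and ∂z/∂N = −n_y/n_z = 0.189177475.
Intercept c from Loc-1: 248.8 − 17035.13 − 1004627.55 = −1021413.88.
At (338056, 5310607): z = 17034.8 + 1004647.2 − 1021413.88 = 268.1 m.

268.1 m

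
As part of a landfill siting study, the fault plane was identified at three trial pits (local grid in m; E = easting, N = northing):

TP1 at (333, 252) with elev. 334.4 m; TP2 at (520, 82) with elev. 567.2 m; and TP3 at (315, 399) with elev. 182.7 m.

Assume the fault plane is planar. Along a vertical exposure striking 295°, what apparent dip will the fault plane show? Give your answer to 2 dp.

36.17°

Two edge vectors: TP1→TP2 = (187, -170, 232.8), TP1→TP3 = (-18, 147, -151.7).
Normal n = (TP1→TP2) × (TP1→TP3) = (-8432.6, 24177.5, 24429).
So ∂z/∂E = −n_x/n_z = 0.34519 and ∂z/∂N = −n_y/n_z = −0.98970.
Unit vector along 295° is (sin 295°, cos 295°) = (-0.9063, 0.4226).
Slope in that direction = a·(-0.9063) + b·(0.4226) = −0.73111.
Apparent dip = arctan|0.73111| = 36.17° (true dip is 46.3°, so apparent ≤ true as expected).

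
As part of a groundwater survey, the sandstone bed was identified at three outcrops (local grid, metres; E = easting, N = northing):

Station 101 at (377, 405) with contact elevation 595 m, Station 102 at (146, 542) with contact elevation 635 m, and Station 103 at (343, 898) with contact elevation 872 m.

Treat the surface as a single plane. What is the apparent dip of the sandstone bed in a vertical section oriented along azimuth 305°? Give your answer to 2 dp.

10.88°

Two edge vectors: Station 101→Station 102 = (-231, 137, 40), Station 101→Station 103 = (-34, 493, 277).
Normal n = (Station 101→Station 102) × (Station 101→Station 103) = (18229, 62627, -109225).
So ∂z/∂E = −n_x/n_z = 0.16689 and ∂z/∂N = −n_y/n_z = 0.57338.
Unit vector along 305° is (sin 305°, cos 305°) = (-0.8192, 0.5736).
Slope in that direction = a·(-0.8192) + b·(0.5736) = 0.19216.
Apparent dip = arctan|0.19216| = 10.88° (true dip is 30.8°, so apparent ≤ true as expected).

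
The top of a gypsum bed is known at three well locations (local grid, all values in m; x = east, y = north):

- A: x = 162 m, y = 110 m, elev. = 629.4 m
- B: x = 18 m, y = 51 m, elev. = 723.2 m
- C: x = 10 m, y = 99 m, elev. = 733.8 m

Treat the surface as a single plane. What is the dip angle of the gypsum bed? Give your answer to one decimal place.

35.1°

Let the plane be z = a·x + b·y + c.
B−A: −144a − 59b = 93.8;  C−A: −152a − 11b = 104.4.
Solving gives a = −0.69445, b = 0.10509.
Gradient magnitude |∇z| = √(a² + b²) = √(0.48226 + 0.01104) = 0.70235.
True dip = arctan(0.70235) = 35.1°, dipping toward E (azimuth ≈ 099°).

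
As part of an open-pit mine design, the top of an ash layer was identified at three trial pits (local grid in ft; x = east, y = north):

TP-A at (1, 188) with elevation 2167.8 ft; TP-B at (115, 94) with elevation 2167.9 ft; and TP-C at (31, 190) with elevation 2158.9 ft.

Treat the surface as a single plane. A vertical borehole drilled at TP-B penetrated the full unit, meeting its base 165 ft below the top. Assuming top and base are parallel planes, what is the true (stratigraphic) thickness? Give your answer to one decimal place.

Let the plane be z = a·x + b·y + c.
TP-B−TP-A: 114a − 94b = 0.1;  TP-C−TP-A: 30a + 2b = −8.9.
Solving gives a = −0.27441, b = −0.33386.
|∇z| = √(a²+b²) = 0.43216, so dip δ = arctan(0.43216) = 23.37°.
True thickness = vertical thickness × cos δ = 165 × cos 23.37° = 151.5 ft.

151.5 ft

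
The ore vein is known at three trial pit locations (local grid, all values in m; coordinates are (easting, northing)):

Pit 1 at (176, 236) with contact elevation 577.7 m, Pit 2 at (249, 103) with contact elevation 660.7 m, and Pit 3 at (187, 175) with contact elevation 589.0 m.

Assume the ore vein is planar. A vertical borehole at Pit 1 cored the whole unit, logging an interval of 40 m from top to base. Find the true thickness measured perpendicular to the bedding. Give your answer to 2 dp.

25.72 m

Two edge vectors: Pit 1→Pit 2 = (73, -133, 83), Pit 1→Pit 3 = (11, -61, 11.3).
Normal n = (Pit 1→Pit 2) × (Pit 1→Pit 3) = (3560.1, 88.1, -2990).
So ∂z/∂E = −n_x/n_z = 1.19067 and ∂z/∂N = −n_y/n_z = 0.02946.
|∇z| = √(a²+b²) = 1.19103, so dip δ = arctan(1.19103) = 49.98°.
True thickness = vertical thickness × cos δ = 40 × cos 49.98° = 25.72 m.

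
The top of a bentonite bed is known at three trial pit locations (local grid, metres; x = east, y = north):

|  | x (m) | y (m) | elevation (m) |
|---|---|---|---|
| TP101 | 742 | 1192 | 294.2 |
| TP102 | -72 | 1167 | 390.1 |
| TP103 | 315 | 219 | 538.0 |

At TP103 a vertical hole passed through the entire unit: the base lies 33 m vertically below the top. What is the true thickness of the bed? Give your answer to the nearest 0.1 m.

32.2 m

Two edge vectors: TP101→TP102 = (-814, -25, 95.9), TP101→TP103 = (-427, -973, 243.8).
Normal n = (TP101→TP102) × (TP101→TP103) = (87215.7, 157503.9, 781347).
So ∂z/∂x = −n_x/n_z = −0.11162 and ∂z/∂y = −n_y/n_z = −0.20158.
|∇z| = √(a²+b²) = 0.23042, so dip δ = arctan(0.23042) = 12.98°.
True thickness = vertical thickness × cos δ = 33 × cos 12.98° = 32.2 m.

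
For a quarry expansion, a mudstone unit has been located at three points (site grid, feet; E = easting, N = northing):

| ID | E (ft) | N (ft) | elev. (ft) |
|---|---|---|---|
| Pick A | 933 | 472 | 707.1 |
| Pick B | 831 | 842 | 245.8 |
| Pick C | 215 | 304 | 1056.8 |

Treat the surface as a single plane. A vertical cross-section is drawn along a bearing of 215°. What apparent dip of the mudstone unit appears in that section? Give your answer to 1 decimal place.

Two edge vectors: Pick A→Pick B = (-102, 370, -461.3), Pick A→Pick C = (-718, -168, 349.7).
Normal n = (Pick A→Pick B) × (Pick A→Pick C) = (51890.6, 366882.8, 282796).
So ∂z/∂E = −n_x/n_z = −0.18349 and ∂z/∂N = −n_y/n_z = −1.29734.
Unit vector along 215° is (sin 215°, cos 215°) = (-0.5736, -0.8192).
Slope in that direction = a·(-0.5736) + b·(-0.8192) = 1.16797.
Apparent dip = arctan|1.16797| = 49.4° (true dip is 52.6°, so apparent ≤ true as expected).

49.4°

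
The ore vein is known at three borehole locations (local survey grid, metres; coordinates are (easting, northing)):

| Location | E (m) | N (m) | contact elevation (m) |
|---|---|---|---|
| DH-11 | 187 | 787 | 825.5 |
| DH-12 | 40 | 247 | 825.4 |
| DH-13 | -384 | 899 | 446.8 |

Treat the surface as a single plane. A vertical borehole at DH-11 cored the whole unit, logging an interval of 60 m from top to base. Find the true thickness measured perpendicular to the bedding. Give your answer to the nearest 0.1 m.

50.2 m

Let the plane be z = a·E + b·N + c.
DH-12−DH-11: −147a − 540b = −0.1;  DH-13−DH-11: −571a + 112b = −378.7.
Solving gives a = 0.62964, b = −0.17122.
|∇z| = √(a²+b²) = 0.65250, so dip δ = arctan(0.65250) = 33.12°.
True thickness = vertical thickness × cos δ = 60 × cos 33.12° = 50.2 m.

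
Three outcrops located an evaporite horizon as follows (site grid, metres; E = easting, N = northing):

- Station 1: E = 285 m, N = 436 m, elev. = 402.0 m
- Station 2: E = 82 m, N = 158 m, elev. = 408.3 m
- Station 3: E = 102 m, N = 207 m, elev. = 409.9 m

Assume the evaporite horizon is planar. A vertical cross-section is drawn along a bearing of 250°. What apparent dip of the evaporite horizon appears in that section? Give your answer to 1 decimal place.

7.2°

Let the plane be z = a·E + b·N + c.
Station 2−Station 1: −203a − 278b = 6.3;  Station 3−Station 1: −183a − 229b = 7.9.
Solving gives a = −0.17176, b = 0.10276.
Unit vector along 250° is (sin 250°, cos 250°) = (-0.9397, -0.3420).
Slope in that direction = a·(-0.9397) + b·(-0.3420) = 0.12625.
Apparent dip = arctan|0.12625| = 7.2° (true dip is 11.3°, so apparent ≤ true as expected).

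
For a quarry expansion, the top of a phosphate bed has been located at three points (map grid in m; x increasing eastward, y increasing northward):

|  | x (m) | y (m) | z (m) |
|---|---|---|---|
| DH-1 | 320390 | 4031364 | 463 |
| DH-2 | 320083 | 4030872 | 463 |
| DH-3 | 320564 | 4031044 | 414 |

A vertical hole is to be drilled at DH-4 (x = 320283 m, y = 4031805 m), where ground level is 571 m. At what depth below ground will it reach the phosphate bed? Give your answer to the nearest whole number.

Two edge vectors: DH-1→DH-2 = (-307, -492, 0), DH-1→DH-3 = (174, -320, -49).
Normal n = (DH-1→DH-2) × (DH-1→DH-3) = (24108, -15043, 183848).
So ∂z/∂x = −n_x/n_z = −0.13113006 and ∂z/∂y = −n_y/n_z = 0.08182303.
Intercept c from DH-1: 463 + 42012.76 − 329858.41 = −287382.65.
At (320283, 4031805): z_contact = −41998.7 + 329894.5 − 287382.65 = 513.1 m.
Depth below ground = 571 − 513.1 = 58 m.

58 m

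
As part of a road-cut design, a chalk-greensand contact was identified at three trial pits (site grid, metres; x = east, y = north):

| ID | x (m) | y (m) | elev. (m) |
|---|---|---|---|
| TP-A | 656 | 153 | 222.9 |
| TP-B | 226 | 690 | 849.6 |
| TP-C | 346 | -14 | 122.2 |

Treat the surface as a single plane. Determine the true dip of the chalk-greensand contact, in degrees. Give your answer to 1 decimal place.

Two edge vectors: TP-A→TP-B = (-430, 537, 626.7), TP-A→TP-C = (-310, -167, -100.7).
Normal n = (TP-A→TP-B) × (TP-A→TP-C) = (50583, -237578, 238280).
So ∂z/∂x = −n_x/n_z = −0.21228 and ∂z/∂y = −n_y/n_z = 0.99705.
Gradient magnitude |∇z| = √(a² + b²) = √(0.04506 + 0.99412) = 1.01940.
True dip = arctan(1.01940) = 45.6°, dipping toward SSE (azimuth ≈ 168°).

45.6°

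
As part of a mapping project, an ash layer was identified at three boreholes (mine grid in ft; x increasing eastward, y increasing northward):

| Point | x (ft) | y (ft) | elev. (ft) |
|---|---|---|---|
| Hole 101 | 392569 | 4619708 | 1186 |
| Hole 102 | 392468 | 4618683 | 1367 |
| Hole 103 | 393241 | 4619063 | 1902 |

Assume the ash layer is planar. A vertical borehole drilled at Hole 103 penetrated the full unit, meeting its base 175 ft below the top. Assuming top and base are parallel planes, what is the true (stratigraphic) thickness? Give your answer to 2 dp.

132.81 ft

Let the plane be z = a·x + b·y + c.
Hole 102−Hole 101: −101a − 1025b = 181;  Hole 103−Hole 101: 672a − 645b = 716.
Solving gives a = 0.81857, b = −0.25724.
|∇z| = √(a²+b²) = 0.85804, so dip δ = arctan(0.85804) = 40.63°.
True thickness = vertical thickness × cos δ = 175 × cos 40.63° = 132.81 ft.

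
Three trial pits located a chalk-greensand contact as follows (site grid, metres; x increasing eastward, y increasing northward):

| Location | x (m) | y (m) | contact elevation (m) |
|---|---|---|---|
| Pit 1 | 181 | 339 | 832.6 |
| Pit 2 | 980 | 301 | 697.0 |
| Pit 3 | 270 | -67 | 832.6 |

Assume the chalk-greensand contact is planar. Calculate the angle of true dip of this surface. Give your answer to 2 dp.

Let the plane be z = a·x + b·y + c.
Pit 2−Pit 1: 799a − 38b = −135.6;  Pit 3−Pit 1: 89a − 406b = 0.
Solving gives a = −0.17150, b = −0.03759.
Gradient magnitude |∇z| = √(a² + b²) = √(0.02941 + 0.00141) = 0.17557.
True dip = arctan(0.17557) = 9.96°, dipping toward ENE (azimuth ≈ 078°).

9.96°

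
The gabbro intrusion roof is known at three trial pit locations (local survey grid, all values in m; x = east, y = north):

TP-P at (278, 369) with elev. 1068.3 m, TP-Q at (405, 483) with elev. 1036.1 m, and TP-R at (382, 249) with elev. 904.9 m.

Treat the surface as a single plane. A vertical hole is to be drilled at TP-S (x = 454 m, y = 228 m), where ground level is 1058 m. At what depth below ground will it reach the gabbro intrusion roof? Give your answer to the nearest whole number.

Two edge vectors: TP-P→TP-Q = (127, 114, -32.2), TP-P→TP-R = (104, -120, -163.4).
Normal n = (TP-P→TP-Q) × (TP-P→TP-R) = (-22491.6, 17403, -27096).
So ∂z/∂x = −n_x/n_z = −0.83007 and ∂z/∂y = −n_y/n_z = 0.64227.
Intercept c from TP-P: 1068.3 + 230.76 − 237.00 = 1062.06.
At (454, 228): z_contact = −376.9 + 146.4 + 1062.06 = 831.6 m.
Depth below ground = 1058 − 831.6 = 226 m.

226 m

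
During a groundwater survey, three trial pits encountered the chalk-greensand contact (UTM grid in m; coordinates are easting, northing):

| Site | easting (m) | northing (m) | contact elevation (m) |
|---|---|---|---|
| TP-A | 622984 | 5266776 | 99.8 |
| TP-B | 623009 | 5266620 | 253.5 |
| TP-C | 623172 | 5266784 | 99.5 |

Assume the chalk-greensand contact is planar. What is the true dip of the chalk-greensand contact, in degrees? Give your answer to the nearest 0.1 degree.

44.4°

Let the plane be z = a·easting + b·northing + c.
TP-B−TP-A: 25a − 156b = 153.7;  TP-C−TP-A: 188a + 8b = −0.3.
Solving gives a = 0.04006, b = −0.97884.
Gradient magnitude |∇z| = √(a² + b²) = √(0.00160 + 0.95812) = 0.97966.
True dip = arctan(0.97966) = 44.4°, dipping toward N (azimuth ≈ 358°).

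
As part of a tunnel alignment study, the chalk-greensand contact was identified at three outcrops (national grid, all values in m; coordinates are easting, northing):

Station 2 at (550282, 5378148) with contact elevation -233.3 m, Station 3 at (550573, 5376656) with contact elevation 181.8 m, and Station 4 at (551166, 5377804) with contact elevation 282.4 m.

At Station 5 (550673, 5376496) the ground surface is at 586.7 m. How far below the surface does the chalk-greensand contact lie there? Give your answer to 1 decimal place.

Let the plane be z = a·easting + b·northing + c.
Station 3−Station 2: 291a − 1492b = 415.1;  Station 4−Station 2: 884a − 344b = 515.7.
Solving gives a = 0.514126732, b = −0.177941770.
Then c = -233.3 − a·550282 − b·5378148 = 673849.19.
At (550673, 5376496): z_contact = 283115.71 − 956703.22 + 673849.19 = 261.68 m.
Depth below ground = 586.7 − 261.68 = 325.0 m.

325.0 m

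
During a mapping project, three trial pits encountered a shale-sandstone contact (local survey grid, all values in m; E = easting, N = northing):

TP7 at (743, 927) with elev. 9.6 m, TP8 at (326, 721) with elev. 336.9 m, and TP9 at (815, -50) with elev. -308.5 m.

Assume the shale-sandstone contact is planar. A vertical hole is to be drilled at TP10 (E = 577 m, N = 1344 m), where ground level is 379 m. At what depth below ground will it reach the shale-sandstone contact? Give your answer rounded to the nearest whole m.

110 m

Let the plane be z = a·E + b·N + c.
TP8−TP7: −417a − 206b = 327.3;  TP9−TP7: 72a − 977b = −318.1.
Solving gives a = −0.91251, b = 0.25834.
Then c = 9.6 − a·743 − b·927 = 448.12.
At (577, 1344): z_contact = −526.5 + 347.2 + 448.12 = 268.8 m.
Depth below ground = 379 − 268.8 = 110 m.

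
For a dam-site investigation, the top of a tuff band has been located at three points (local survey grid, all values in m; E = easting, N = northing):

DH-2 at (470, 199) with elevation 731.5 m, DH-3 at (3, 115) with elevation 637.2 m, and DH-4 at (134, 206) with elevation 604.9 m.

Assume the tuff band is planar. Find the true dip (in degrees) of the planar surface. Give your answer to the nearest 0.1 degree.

43.3°

Two edge vectors: DH-2→DH-3 = (-467, -84, -94.3), DH-2→DH-4 = (-336, 7, -126.6).
Normal n = (DH-2→DH-3) × (DH-2→DH-4) = (11294.5, -27437.4, -31493).
So ∂z/∂E = −n_x/n_z = 0.35864 and ∂z/∂N = −n_y/n_z = −0.87122.
Gradient magnitude |∇z| = √(a² + b²) = √(0.12862 + 0.75903) = 0.94215.
True dip = arctan(0.94215) = 43.3°, dipping toward NNW (azimuth ≈ 338°).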